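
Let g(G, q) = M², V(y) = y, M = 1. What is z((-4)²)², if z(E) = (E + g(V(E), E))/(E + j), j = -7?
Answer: 289/81 ≈ 3.5679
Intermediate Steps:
g(G, q) = 1 (g(G, q) = 1² = 1)
z(E) = (1 + E)/(-7 + E) (z(E) = (E + 1)/(E - 7) = (1 + E)/(-7 + E))
z((-4)²)² = ((1 + (-4)²)/(-7 + (-4)²))² = ((1 + 16)/(-7 + 16))² = (17/9)² = 289/81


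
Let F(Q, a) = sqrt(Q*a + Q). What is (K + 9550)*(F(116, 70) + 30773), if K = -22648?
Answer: -403064754 - 26196*sqrt(2059) ≈ -4.0425e+8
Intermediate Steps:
F(Q, a) = sqrt(Q + Q*a)
(K + 9550)*(F(116, 70) + 30773) = (-22648 + 9550)*(sqrt(116*(1 + 70)) + 30773) = -13098*(sqrt(116*71) + 30773) = -13098*(sqrt(8236) + 30773) = -13098*(2*sqrt(2059) + 30773) = -13098*(30773 + 2*sqrt(2059)) = -403064754 - 26196*sqrt(2059)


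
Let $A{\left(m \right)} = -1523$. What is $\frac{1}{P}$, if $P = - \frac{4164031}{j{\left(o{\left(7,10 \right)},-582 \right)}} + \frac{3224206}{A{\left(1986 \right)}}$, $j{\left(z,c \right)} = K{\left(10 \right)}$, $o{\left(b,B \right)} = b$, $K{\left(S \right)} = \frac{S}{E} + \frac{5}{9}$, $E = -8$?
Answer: $\frac{38075}{228224886518} \approx 1.6683 \cdot 10^{-7}$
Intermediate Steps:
$K{\left(S \right)} = \frac{5}{9} - \frac{S}{8}$ ($K{\left(S \right)} = \frac{S}{-8} + \frac{5}{9} = S \left(- \frac{1}{8}\right) + 5 \cdot \frac{1}{9} = - \frac{S}{8} + \frac{5}{9} = \frac{5}{9} - \frac{S}{8}$)
$j{\left(z,c \right)} = - \frac{25}{36}$ ($j{\left(z,c \right)} = \frac{5}{9} - \frac{5}{4} = - \frac{25}{36}$)
$P = \frac{228224886518}{38075}$ ($P = - \frac{4164031}{- \frac{25}{36}} + \frac{3224206}{-1523} = \left(-4164031\right) \left(- \frac{36}{25}\right) + 3224206 \left(- \frac{1}{1523}\right) = \frac{149905116}{25} - \frac{3224206}{1523} = \frac{228224886518}{38075} \approx 5.9941 \cdot 10^{6}$)
$\frac{1}{P} = \frac{1}{\frac{228224886518}{38075}} = \frac{38075}{228224886518}$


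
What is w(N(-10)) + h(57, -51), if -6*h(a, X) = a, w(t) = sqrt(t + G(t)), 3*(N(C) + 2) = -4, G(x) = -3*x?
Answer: -19/2 + 2*sqrt(15)/3 ≈ -6.9180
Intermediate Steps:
N(C) = -10/3 (N(C) = -2 + (1/3)*(-4) = -2 - 4/3 = -10/3)
w(t) = sqrt(2)*sqrt(-t) (w(t) = sqrt(t - 3*t) = sqrt(-2*t) = sqrt(2)*sqrt(-t))
h(a, X) = -a/6
w(N(-10)) + h(57, -51) = sqrt(2)*sqrt(-1*(-10/3)) - 1/6*57 = sqrt(2)*sqrt(10/3) - 19/2 = sqrt(2)*(sqrt(30)/3) - 19/2 = 2*sqrt(15)/3 - 19/2 = -19/2 + 2*sqrt(15)/3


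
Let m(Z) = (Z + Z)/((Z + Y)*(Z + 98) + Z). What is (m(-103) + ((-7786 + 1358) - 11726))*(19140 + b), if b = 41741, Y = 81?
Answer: -7749177204/7 ≈ -1.1070e+9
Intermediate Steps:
m(Z) = 2*Z/(Z + (81 + Z)*(98 + Z)) (m(Z) = (Z + Z)/((Z + 81)*(Z + 98) + Z) = (2*Z)/((81 + Z)*(98 + Z) + Z) = (2*Z)/(Z + (81 + Z)*(98 + Z)) = 2*Z/(Z + (81 + Z)*(98 + Z)))
(m(-103) + ((-7786 + 1358) - 11726))*(19140 + b) = (2*(-103)/(7938 + (-103)**2 + 180*(-103)) + ((-7786 + 1358) - 11726))*(19140 + 41741) = (2*(-103)/(7938 + 10609 - 18540) + (-6428 - 11726))*60881 = (2*(-103)/7 - 18154)*60881 = (2*(-103)*(1/7) - 18154)*60881 = (-206/7 - 18154)*60881 = -127284/7*60881 = -7749177204/7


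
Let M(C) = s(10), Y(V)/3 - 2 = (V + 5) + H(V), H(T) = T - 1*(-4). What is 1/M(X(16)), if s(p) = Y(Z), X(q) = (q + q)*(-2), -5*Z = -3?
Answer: 5/183 ≈ 0.027322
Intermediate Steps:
Z = 3/5 (Z = -1/5*(-3) = 3/5 ≈ 0.60000)
H(T) = 4 + T (H(T) = T + 4 = 4 + T)
X(q) = -4*q (X(q) = (2*q)*(-2) = -4*q)
Y(V) = 33 + 6*V (Y(V) = 6 + 3*((V + 5) + (4 + V)) = 6 + 3*((5 + V) + (4 + V)) = 6 + 3*(9 + 2*V) = 6 + (27 + 6*V) = 33 + 6*V)
s(p) = 183/5 (s(p) = 33 + 6*(3/5) = 33 + 18/5 = 183/5)
M(C) = 183/5
1/M(X(16)) = 1/(183/5) = 5/183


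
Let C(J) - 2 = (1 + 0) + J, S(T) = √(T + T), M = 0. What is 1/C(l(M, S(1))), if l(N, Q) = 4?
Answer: ⅐ ≈ 0.14286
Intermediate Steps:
S(T) = √2*√T (S(T) = √(2*T) = √2*√T)
C(J) = 3 + J (C(J) = 2 + ((1 + 0) + J) = 2 + (1 + J) = 3 + J)
1/C(l(M, S(1))) = 1/(3 + 4) = 1/7 = ⅐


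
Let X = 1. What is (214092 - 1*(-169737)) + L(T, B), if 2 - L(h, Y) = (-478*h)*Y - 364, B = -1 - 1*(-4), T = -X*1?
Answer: 382761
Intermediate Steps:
T = -1 (T = -1*1*1 = -1*1 = -1)
B = 3 (B = -1 + 4 = 3)
L(h, Y) = 366 + 478*Y*h (L(h, Y) = 2 - ((-478*h)*Y - 364) = 2 - (-478*Y*h - 364) = 2 - (-364 - 478*Y*h) = 2 + (364 + 478*Y*h) = 366 + 478*Y*h)
(214092 - 1*(-169737)) + L(T, B) = (214092 - 1*(-169737)) + (366 + 478*3*(-1)) = (214092 + 169737) + (366 - 1434) = 383829 - 1068 = 382761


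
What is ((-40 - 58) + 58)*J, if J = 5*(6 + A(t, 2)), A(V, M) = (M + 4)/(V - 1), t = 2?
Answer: -2400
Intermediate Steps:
A(V, M) = (4 + M)/(-1 + V)
J = 60 (J = 5*(6 + (4 + 2)/(-1 + 2)) = 5*(6 + 6/1) = 5*(6 + 1*6) = 5*(6 + 6) = 5*12 = 60)
((-40 - 58) + 58)*J = ((-40 - 58) + 58)*60 = (-98 + 58)*60 = -40*60 = -2400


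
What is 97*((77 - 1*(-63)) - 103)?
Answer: 3589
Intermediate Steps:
97*((77 - 1*(-63)) - 103) = 97*((77 + 63) - 103) = 97*(140 - 103) = 97*37 = 3589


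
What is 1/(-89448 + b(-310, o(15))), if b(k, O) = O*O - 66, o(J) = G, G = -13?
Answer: -1/89345 ≈ -1.1193e-5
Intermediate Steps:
o(J) = -13
b(k, O) = -66 + O² (b(k, O) = O² - 66 = -66 + O²)
1/(-89448 + b(-310, o(15))) = 1/(-89448 + (-66 + (-13)²)) = 1/(-89448 + (-66 + 169)) = 1/(-89448 + 103) = 1/(-89345) = -1/89345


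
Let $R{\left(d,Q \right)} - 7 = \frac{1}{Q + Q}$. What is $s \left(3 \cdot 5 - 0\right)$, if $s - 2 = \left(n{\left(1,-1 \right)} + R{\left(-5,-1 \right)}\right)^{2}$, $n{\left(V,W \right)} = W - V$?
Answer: $\frac{1335}{4} \approx 333.75$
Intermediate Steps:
$R{\left(d,Q \right)} = 7 + \frac{1}{2 Q}$ ($R{\left(d,Q \right)} = 7 + \frac{1}{Q + Q} = 7 + \frac{1}{2 Q}$)
$s = \frac{89}{4}$ ($s = 2 + \left(\left(-1 - 1\right) + \left(7 + \frac{1}{2 \left(-1\right)}\right)\right)^{2} = 2 + \left(\left(-1 - 1\right) + \left(7 + \frac{1}{2} \left(-1\right)\right)\right)^{2} = 2 + \left(-2 + \left(7 - \frac{1}{2}\right)\right)^{2} = 2 + \left(-2 + \frac{13}{2}\right)^{2} = 2 + \left(\frac{9}{2}\right)^{2} = 2 + \frac{81}{4} = \frac{89}{4} \approx 22.25$)
$s \left(3 \cdot 5 - 0\right) = \frac{89 \left(3 \cdot 5 - 0\right)}{4} = \frac{89 \left(15 + 0\right)}{4} = \frac{89}{4} \cdot 15 = \frac{1335}{4}$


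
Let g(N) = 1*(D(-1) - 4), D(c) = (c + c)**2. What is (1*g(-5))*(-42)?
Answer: 0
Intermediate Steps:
D(c) = 4*c**2 (D(c) = (2*c)**2 = 4*c**2)
g(N) = 0 (g(N) = 1*(4*(-1)**2 - 4) = 1*(4*1 - 4) = 1*(4 - 4) = 1*0 = 0)
(1*g(-5))*(-42) = (1*0)*(-42) = 0*(-42) = 0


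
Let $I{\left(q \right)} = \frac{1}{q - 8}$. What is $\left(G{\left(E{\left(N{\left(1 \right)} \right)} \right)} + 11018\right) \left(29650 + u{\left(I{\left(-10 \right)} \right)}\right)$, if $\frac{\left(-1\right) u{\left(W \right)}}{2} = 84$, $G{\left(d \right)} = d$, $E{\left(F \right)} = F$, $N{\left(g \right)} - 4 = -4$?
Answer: $324832676$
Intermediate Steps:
$N{\left(g \right)} = 0$ ($N{\left(g \right)} = 4 - 4 = 0$)
$I{\left(q \right)} = \frac{1}{-8 + q}$
$u{\left(W \right)} = -168$ ($u{\left(W \right)} = \left(-2\right) 84 = -168$)
$\left(G{\left(E{\left(N{\left(1 \right)} \right)} \right)} + 11018\right) \left(29650 + u{\left(I{\left(-10 \right)} \right)}\right) = \left(0 + 11018\right) \left(29650 - 168\right) = 11018 \cdot 29482 = 324832676$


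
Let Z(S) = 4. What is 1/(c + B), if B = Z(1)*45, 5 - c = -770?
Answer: 1/955 ≈ 0.0010471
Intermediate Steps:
c = 775 (c = 5 - 1*(-770) = 5 + 770 = 775)
B = 180 (B = 4*45 = 180)
1/(c + B) = 1/(775 + 180) = 1/955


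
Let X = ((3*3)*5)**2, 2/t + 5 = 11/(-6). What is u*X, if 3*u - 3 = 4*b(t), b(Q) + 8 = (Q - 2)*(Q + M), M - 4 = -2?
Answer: -50671575/1681 ≈ -30144.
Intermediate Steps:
M = 2 (M = 4 - 2 = 2)
t = -12/41 (t = 2/(-5 + 11/(-6)) = 2/(-5 + 11*(-1/6)) = 2/(-5 - 11/6) = 2/(-41/6) = 2*(-6/41) = -12/41 ≈ -0.29268)
b(Q) = -8 + (-2 + Q)*(2 + Q) (b(Q) = -8 + (Q - 2)*(Q + 2) = -8 + (-2 + Q)*(2 + Q))
u = -25023/1681 (u = 1 + (4*(-12 + (-12/41)**2))/3 = 1 + (4*(-12 + 144/1681))/3 = 1 + (4*(-20028/1681))/3 = 1 + (1/3)*(-80112/1681) = 1 - 26704/1681 = -25023/1681 ≈ -14.886)
X = 2025 (X = (9*5)**2 = 45**2 = 2025)
u*X = -25023/1681*2025 = -50671575/1681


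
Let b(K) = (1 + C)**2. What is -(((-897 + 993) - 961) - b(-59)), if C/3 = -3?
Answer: 929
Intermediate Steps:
C = -9 (C = 3*(-3) = -9)
b(K) = 64 (b(K) = (1 - 9)**2 = (-8)**2 = 64)
-(((-897 + 993) - 961) - b(-59)) = -(((-897 + 993) - 961) - 1*64) = -((96 - 961) - 64) = -(-865 - 64) = -1*(-929) = 929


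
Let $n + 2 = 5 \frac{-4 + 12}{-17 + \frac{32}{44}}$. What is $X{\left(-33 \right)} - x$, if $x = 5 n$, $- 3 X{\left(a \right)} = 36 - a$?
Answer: $- \frac{127}{179} \approx -0.7095$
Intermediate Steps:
$X{\left(a \right)} = -12 + \frac{a}{3}$ ($X{\left(a \right)} = - \frac{36 - a}{3} = -12 + \frac{a}{3}$)
$n = - \frac{798}{179}$ ($n = -2 + 5 \frac{-4 + 12}{-17 + \frac{32}{44}} = -2 + 5 \frac{8}{-17 + 32 \cdot \frac{1}{44}} = -2 + 5 \frac{8}{-17 + \frac{8}{11}} = -2 + 5 \frac{8}{- \frac{179}{11}} = -2 + 5 \cdot 8 \left(- \frac{11}{179}\right) = -2 + 5 \left(- \frac{88}{179}\right) = -2 - \frac{440}{179} = - \frac{798}{179} \approx -4.4581$)
$x = - \frac{3990}{179}$ ($x = 5 \left(- \frac{798}{179}\right) = - \frac{3990}{179} \approx -22.29$)
$X{\left(-33 \right)} - x = \left(-12 + \frac{1}{3} \left(-33\right)\right) - - \frac{3990}{179} = \left(-12 - 11\right) + \frac{3990}{179} = -23 + \frac{3990}{179} = - \frac{127}{179}$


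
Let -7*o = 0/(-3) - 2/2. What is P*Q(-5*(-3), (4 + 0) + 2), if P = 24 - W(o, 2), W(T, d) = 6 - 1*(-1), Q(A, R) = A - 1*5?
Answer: 170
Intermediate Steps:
o = ⅐ (o = -(0/(-3) - 2/2)/7 = -(0*(-⅓) - 2*½)/7 = -(0 - 1)/7 = -⅐*(-1) = ⅐ ≈ 0.14286)
Q(A, R) = -5 + A (Q(A, R) = A - 5 = -5 + A)
W(T, d) = 7 (W(T, d) = 6 + 1 = 7)
P = 17 (P = 24 - 1*7 = 24 - 7 = 17)
P*Q(-5*(-3), (4 + 0) + 2) = 17*(-5 - 5*(-3)) = 17*(-5 + 15) = 17*10 = 170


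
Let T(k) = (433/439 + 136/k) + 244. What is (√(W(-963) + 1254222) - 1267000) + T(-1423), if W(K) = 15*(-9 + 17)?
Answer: -791338116477/624697 + √1254342 ≈ -1.2656e+6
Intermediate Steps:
T(k) = 107549/439 + 136/k (T(k) = (433*(1/439) + 136/k) + 244 = (433/439 + 136/k) + 244 = 107549/439 + 136/k)
W(K) = 120 (W(K) = 15*8 = 120)
(√(W(-963) + 1254222) - 1267000) + T(-1423) = (√(120 + 1254222) - 1267000) + (107549/439 + 136/(-1423)) = (√1254342 - 1267000) + (107549/439 + 136*(-1/1423)) = (-1267000 + √1254342) + (107549/439 - 136/1423) = (-1267000 + √1254342) + 152982523/624697 = -791338116477/624697 + √1254342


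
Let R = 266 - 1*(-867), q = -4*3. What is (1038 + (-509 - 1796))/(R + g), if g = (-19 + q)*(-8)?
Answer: -1267/1381 ≈ -0.91745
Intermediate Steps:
q = -12
g = 248 (g = (-19 - 12)*(-8) = -31*(-8) = 248)
R = 1133 (R = 266 + 867 = 1133)
(1038 + (-509 - 1796))/(R + g) = (1038 + (-509 - 1796))/(1133 + 248) = (1038 - 2305)/1381 = -1267*1/1381 = -1267/1381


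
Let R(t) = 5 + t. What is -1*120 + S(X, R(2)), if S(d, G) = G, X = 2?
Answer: -113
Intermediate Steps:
-1*120 + S(X, R(2)) = -1*120 + (5 + 2) = -120 + 7 = -113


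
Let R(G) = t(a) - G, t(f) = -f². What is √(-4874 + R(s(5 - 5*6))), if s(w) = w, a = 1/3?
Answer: I*√43642/3 ≈ 69.635*I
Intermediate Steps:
a = ⅓ ≈ 0.33333
R(G) = -⅑ - G (R(G) = -(⅓)² - G = -1*⅑ - G = -⅑ - G)
√(-4874 + R(s(5 - 5*6))) = √(-4874 + (-⅑ - (5 - 5*6))) = √(-4874 + (-⅑ - (5 - 30))) = √(-4874 + (-⅑ - 1*(-25))) = √(-4874 + (-⅑ + 25)) = √(-4874 + 224/9) = √(-43642/9) = I*√43642/3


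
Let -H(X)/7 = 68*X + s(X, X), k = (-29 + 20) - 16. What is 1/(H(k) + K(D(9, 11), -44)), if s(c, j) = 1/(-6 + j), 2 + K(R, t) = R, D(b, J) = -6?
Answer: 31/368659 ≈ 8.4089e-5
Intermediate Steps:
K(R, t) = -2 + R
k = -25 (k = -9 - 16 = -25)
H(X) = -476*X - 7/(-6 + X) (H(X) = -7*(68*X + 1/(-6 + X)) = -7*(1/(-6 + X) + 68*X) = -476*X - 7/(-6 + X))
1/(H(k) + K(D(9, 11), -44)) = 1/(7*(-1 - 68*(-25)*(-6 - 25))/(-6 - 25) + (-2 - 6)) = 1/(7*(-1 - 68*(-25)*(-31))/(-31) - 8) = 1/(7*(-1/31)*(-1 - 52700) - 8) = 1/(7*(-1/31)*(-52701) - 8) = 1/(368907/31 - 8) = 1/(368659/31) = 31/368659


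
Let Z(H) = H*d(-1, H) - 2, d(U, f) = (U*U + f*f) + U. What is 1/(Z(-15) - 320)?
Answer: -1/3697 ≈ -0.00027049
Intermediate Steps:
d(U, f) = U + U² + f² (d(U, f) = (U² + f²) + U = U + U² + f²)
Z(H) = -2 + H³ (Z(H) = H*(-1 + (-1)² + H²) - 2 = H*(-1 + 1 + H²) - 2 = H*H² - 2 = H³ - 2 = -2 + H³)
1/(Z(-15) - 320) = 1/((-2 + (-15)³) - 320) = 1/((-2 - 3375) - 320) = 1/(-3377 - 320) = 1/(-3697) = -1/3697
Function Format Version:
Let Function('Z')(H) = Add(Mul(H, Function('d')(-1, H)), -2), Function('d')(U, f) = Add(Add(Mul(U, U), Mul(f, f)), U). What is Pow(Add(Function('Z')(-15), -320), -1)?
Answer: Rational(-1, 3697) ≈ -0.00027049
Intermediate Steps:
Function('d')(U, f) = Add(U, Pow(U, 2), Pow(f, 2)) (Function('d')(U, f) = Add(Add(Pow(U, 2), Pow(f, 2)), U) = Add(U, Pow(U, 2), Pow(f, 2)))
Function('Z')(H) = Add(-2, Pow(H, 3)) (Function('Z')(H) = Add(Mul(H, Add(-1, Pow(-1, 2), Pow(H, 2))), -2) = Add(Mul(H, Add(-1, 1, Pow(H, 2))), -2) = Add(Mul(H, Pow(H, 2)), -2) = Add(Pow(H, 3), -2) = Add(-2, Pow(H, 3)))
Pow(Add(Function('Z')(-15), -320), -1) = Pow(Add(Add(-2, Pow(-15, 3)), -320), -1) = Pow(Add(Add(-2, -3375), -320), -1) = Pow(Add(-3377, -320), -1) = Pow(-3697, -1) = Rational(-1, 3697)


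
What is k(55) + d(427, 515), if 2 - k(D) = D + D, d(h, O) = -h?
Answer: -535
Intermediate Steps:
k(D) = 2 - 2*D (k(D) = 2 - (D + D) = 2 - 2*D)
k(55) + d(427, 515) = (2 - 2*55) - 1*427 = (2 - 110) - 427 = -108 - 427 = -535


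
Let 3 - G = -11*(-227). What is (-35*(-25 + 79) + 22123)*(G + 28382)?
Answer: 523791904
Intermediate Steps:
G = -2494 (G = 3 - (-11)*(-227) = 3 - 1*2497 = 3 - 2497 = -2494)
(-35*(-25 + 79) + 22123)*(G + 28382) = (-35*(-25 + 79) + 22123)*(-2494 + 28382) = (-35*54 + 22123)*25888 = (-1890 + 22123)*25888 = 20233*25888 = 523791904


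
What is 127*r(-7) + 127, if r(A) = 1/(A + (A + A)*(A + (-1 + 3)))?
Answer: 8128/63 ≈ 129.02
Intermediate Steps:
r(A) = 1/(A + 2*A*(2 + A)) (r(A) = 1/(A + (2*A)*(A + 2)) = 1/(A + (2*A)*(2 + A)) = 1/(A + 2*A*(2 + A)))
127*r(-7) + 127 = 127*(1/((-7)*(5 + 2*(-7)))) + 127 = 127*(-1/(7*(5 - 14))) + 127 = 127*(-⅐/(-9)) + 127 = 127*(-⅐*(-⅑)) + 127 = 127*(1/63) + 127 = 127/63 + 127 = 8128/63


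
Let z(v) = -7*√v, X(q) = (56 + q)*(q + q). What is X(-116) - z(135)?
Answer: 13920 + 21*√15 ≈ 14001.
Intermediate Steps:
X(q) = 2*q*(56 + q) (X(q) = (56 + q)*(2*q) = 2*q*(56 + q))
X(-116) - z(135) = 2*(-116)*(56 - 116) - (-7)*√135 = 2*(-116)*(-60) - (-7)*3*√15 = 13920 - (-21)*√15 = 13920 + 21*√15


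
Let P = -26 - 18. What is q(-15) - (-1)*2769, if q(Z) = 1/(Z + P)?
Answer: 163370/59 ≈ 2769.0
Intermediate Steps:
P = -44
q(Z) = 1/(-44 + Z) (q(Z) = 1/(Z - 44) = 1/(-44 + Z))
q(-15) - (-1)*2769 = 1/(-44 - 15) - (-1)*2769 = 1/(-59) - 1*(-2769) = -1/59 + 2769 = 163370/59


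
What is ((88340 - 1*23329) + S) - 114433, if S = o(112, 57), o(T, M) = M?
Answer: -49365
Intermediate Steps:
S = 57
((88340 - 1*23329) + S) - 114433 = ((88340 - 1*23329) + 57) - 114433 = ((88340 - 23329) + 57) - 114433 = (65011 + 57) - 114433 = 65068 - 114433 = -49365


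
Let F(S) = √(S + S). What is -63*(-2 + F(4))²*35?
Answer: -26460 + 17640*√2 ≈ -1513.3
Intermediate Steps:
F(S) = √2*√S (F(S) = √(2*S) = √2*√S)
-63*(-2 + F(4))²*35 = -63*(-2 + √2*√4)²*35 = -63*(-2 + √2*2)²*35 = -63*(-2 + 2*√2)²*35 = -2205*(-2 + 2*√2)²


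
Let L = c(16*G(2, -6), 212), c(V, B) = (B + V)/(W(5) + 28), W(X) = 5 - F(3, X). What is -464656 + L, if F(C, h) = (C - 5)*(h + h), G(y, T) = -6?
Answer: -24626652/53 ≈ -4.6465e+5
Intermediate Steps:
F(C, h) = 2*h*(-5 + C) (F(C, h) = (-5 + C)*(2*h) = 2*h*(-5 + C))
W(X) = 5 + 4*X (W(X) = 5 - 2*X*(-5 + 3) = 5 - 2*X*(-2) = 5 - (-4)*X = 5 + 4*X)
c(V, B) = B/53 + V/53 (c(V, B) = (B + V)/((5 + 4*5) + 28) = (B + V)/((5 + 20) + 28) = (B + V)/(25 + 28) = (B + V)/53 = (B + V)*(1/53) = B/53 + V/53)
L = 116/53 (L = (1/53)*212 + (16*(-6))/53 = 4 + (1/53)*(-96) = 4 - 96/53 = 116/53 ≈ 2.1887)
-464656 + L = -464656 + 116/53 = -24626652/53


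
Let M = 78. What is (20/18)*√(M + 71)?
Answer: 10*√149/9 ≈ 13.563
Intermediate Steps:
(20/18)*√(M + 71) = (20/18)*√(78 + 71) = (20*(1/18))*√149 = 10*√149/9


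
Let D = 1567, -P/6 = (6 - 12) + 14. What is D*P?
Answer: -75216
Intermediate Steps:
P = -48 (P = -6*((6 - 12) + 14) = -6*(-6 + 14) = -6*8 = -48)
D*P = 1567*(-48) = -75216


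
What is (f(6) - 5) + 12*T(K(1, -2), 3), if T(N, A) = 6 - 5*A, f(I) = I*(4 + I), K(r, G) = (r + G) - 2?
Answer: -53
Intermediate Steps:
K(r, G) = -2 + G + r (K(r, G) = (G + r) - 2 = -2 + G + r)
(f(6) - 5) + 12*T(K(1, -2), 3) = (6*(4 + 6) - 5) + 12*(6 - 5*3) = (6*10 - 5) + 12*(6 - 15) = (60 - 5) + 12*(-9) = 55 - 108 = -53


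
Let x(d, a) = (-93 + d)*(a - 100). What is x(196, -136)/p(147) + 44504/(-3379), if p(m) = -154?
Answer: 37641558/260183 ≈ 144.67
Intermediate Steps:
x(d, a) = (-100 + a)*(-93 + d) (x(d, a) = (-93 + d)*(-100 + a) = (-100 + a)*(-93 + d))
x(196, -136)/p(147) + 44504/(-3379) = (9300 - 100*196 - 93*(-136) - 136*196)/(-154) + 44504/(-3379) = (9300 - 19600 + 12648 - 26656)*(-1/154) + 44504*(-1/3379) = -24308*(-1/154) - 44504/3379 = 12154/77 - 44504/3379 = 37641558/260183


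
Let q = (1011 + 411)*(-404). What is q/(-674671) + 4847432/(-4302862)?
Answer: -399239605108/1451508104201 ≈ -0.27505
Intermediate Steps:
q = -574488 (q = 1422*(-404) = -574488)
q/(-674671) + 4847432/(-4302862) = -574488/(-674671) + 4847432/(-4302862) = -574488*(-1/674671) + 4847432*(-1/4302862) = 574488/674671 - 2423716/2151431 = -399239605108/1451508104201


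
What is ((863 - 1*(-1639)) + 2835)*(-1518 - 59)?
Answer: -8416449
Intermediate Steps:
((863 - 1*(-1639)) + 2835)*(-1518 - 59) = ((863 + 1639) + 2835)*(-1577) = (2502 + 2835)*(-1577) = 5337*(-1577) = -8416449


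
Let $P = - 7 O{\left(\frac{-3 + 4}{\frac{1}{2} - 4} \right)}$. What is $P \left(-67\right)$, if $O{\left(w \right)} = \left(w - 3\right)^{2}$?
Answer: $\frac{35443}{7} \approx 5063.3$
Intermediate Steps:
$O{\left(w \right)} = \left(-3 + w\right)^{2}$
$P = - \frac{529}{7}$ ($P = - 7 \left(-3 + \frac{-3 + 4}{\frac{1}{2} - 4}\right)^{2} = - 7 \left(-3 + 1 \frac{1}{\frac{1}{2} - 4}\right)^{2} = - 7 \left(-3 + 1 \frac{1}{- \frac{7}{2}}\right)^{2} = - 7 \left(-3 + 1 \left(- \frac{2}{7}\right)\right)^{2} = - 7 \left(-3 - \frac{2}{7}\right)^{2} = - 7 \left(- \frac{23}{7}\right)^{2} = \left(-7\right) \frac{529}{49} = - \frac{529}{7} \approx -75.571$)
$P \left(-67\right) = \left(- \frac{529}{7}\right) \left(-67\right) = \frac{35443}{7}$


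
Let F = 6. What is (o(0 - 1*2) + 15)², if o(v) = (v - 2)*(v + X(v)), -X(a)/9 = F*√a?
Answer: -92783 + 9936*I*√2 ≈ -92783.0 + 14052.0*I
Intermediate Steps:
X(a) = -54*√a
o(v) = (-2 + v)*(v - 54*√v) (o(v) = (v - 2)*(v - 54*√v) = (-2 + v)*(v - 54*√v))
(o(0 - 1*2) + 15)² = (((0 - 1*2)² - 54*(0 - 1*2)^(3/2) - 2*(0 - 1*2) + 108*√(0 - 1*2)) + 15)² = (((0 - 2)² - 54*(0 - 2)^(3/2) - 2*(0 - 2) + 108*√(0 - 2)) + 15)² = (((-2)² - (-108)*I*√2 - 2*(-2) + 108*√(-2)) + 15)² = ((4 - (-108)*I*√2 + 4 + 108*(I*√2)) + 15)² = ((4 + 108*I*√2 + 4 + 108*I*√2) + 15)² = ((8 + 216*I*√2) + 15)² = (23 + 216*I*√2)²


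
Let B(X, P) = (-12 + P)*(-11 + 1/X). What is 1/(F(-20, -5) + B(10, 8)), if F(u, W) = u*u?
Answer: 5/2218 ≈ 0.0022543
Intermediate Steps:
F(u, W) = u²
1/(F(-20, -5) + B(10, 8)) = 1/((-20)² + (-12 + 8 - 11*10*(-12 + 8))/10) = 1/(400 + (-12 + 8 - 11*10*(-4))/10) = 1/(400 + (-12 + 8 + 440)/10) = 1/(400 + (⅒)*436) = 1/(400 + 218/5) = 1/(2218/5) = 5/2218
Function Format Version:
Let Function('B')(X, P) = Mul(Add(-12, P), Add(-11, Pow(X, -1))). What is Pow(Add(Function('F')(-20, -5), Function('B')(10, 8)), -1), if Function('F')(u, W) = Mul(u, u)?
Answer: Rational(5, 2218) ≈ 0.0022543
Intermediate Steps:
Function('F')(u, W) = Pow(u, 2)
Pow(Add(Function('F')(-20, -5), Function('B')(10, 8)), -1) = Pow(Add(Pow(-20, 2), Mul(Pow(10, -1), Add(-12, 8, Mul(-11, 10, Add(-12, 8))))), -1) = Pow(Add(400, Mul(Rational(1, 10), Add(-12, 8, Mul(-11, 10, -4)))), -1) = Pow(Add(400, Mul(Rational(1, 10), Add(-12, 8, 440))), -1) = Pow(Add(400, Mul(Rational(1, 10), 436)), -1) = Pow(Add(400, Rational(218, 5)), -1) = Pow(Rational(2218, 5), -1) = Rational(5, 2218)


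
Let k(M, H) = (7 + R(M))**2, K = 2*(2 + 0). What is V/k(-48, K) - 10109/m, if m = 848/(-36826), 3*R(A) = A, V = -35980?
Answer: 15061842857/34344 ≈ 4.3856e+5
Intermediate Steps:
R(A) = A/3
K = 4 (K = 2*2 = 4)
k(M, H) = (7 + M/3)**2
m = -424/18413 (m = 848*(-1/36826) = -424/18413 ≈ -0.023027)
V/k(-48, K) - 10109/m = -35980*9/(21 - 48)**2 - 10109/(-424/18413) = -35980/((1/9)*(-27)**2) - 10109*(-18413/424) = -35980/((1/9)*729) + 186137017/424 = -35980/81 + 186137017/424 = 15061842857/34344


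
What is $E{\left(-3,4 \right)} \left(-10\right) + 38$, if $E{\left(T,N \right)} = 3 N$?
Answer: $-82$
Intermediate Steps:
$E{\left(-3,4 \right)} \left(-10\right) + 38 = 3 \cdot 4 \left(-10\right) + 38 = 12 \left(-10\right) + 38 = -120 + 38 = -82$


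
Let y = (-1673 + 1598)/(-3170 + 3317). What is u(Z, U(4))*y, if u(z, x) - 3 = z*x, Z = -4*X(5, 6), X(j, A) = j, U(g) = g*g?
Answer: 7925/49 ≈ 161.73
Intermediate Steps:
U(g) = g²
Z = -20 (Z = -4*5 = -20)
y = -25/49 (y = -75/147 = -75*1/147 = -25/49 ≈ -0.51020)
u(z, x) = 3 + x*z (u(z, x) = 3 + z*x = 3 + x*z)
u(Z, U(4))*y = (3 + 4²*(-20))*(-25/49) = (3 + 16*(-20))*(-25/49) = (3 - 320)*(-25/49) = -317*(-25/49) = 7925/49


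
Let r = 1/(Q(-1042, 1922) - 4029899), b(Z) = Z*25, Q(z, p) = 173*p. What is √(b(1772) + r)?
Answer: √12359442333448843/528199 ≈ 210.48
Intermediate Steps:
b(Z) = 25*Z
r = -1/3697393 (r = 1/(173*1922 - 4029899) = 1/(332506 - 4029899) = 1/(-3697393) = -1/3697393 ≈ -2.7046e-7)
√(b(1772) + r) = √(25*1772 - 1/3697393) = √(44300 - 1/3697393) = √(163794509899/3697393) = √12359442333448843/528199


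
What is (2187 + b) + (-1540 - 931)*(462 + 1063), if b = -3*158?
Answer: -3766562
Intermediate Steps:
b = -474
(2187 + b) + (-1540 - 931)*(462 + 1063) = (2187 - 474) + (-1540 - 931)*(462 + 1063) = 1713 - 2471*1525 = 1713 - 3768275 = -3766562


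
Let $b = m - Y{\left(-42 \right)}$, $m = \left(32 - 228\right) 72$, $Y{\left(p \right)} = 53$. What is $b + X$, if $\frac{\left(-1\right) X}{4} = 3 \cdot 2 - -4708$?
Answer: $-33021$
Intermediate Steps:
$m = -14112$ ($m = \left(-196\right) 72 = -14112$)
$X = -18856$ ($X = - 4 \left(3 \cdot 2 - -4708\right) = - 4 \left(6 + 4708\right) = \left(-4\right) 4714 = -18856$)
$b = -14165$ ($b = -14112 - 53 = -14165$)
$b + X = -14165 - 18856 = -33021$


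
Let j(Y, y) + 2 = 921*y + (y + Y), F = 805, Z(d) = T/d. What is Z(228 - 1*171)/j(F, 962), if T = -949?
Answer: -949/50602719 ≈ -1.8754e-5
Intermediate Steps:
Z(d) = -949/d
j(Y, y) = -2 + Y + 922*y (j(Y, y) = -2 + (921*y + (y + Y)) = -2 + (921*y + (Y + y)) = -2 + (Y + 922*y) = -2 + Y + 922*y)
Z(228 - 1*171)/j(F, 962) = (-949/(228 - 1*171))/(-2 + 805 + 922*962) = (-949/(228 - 171))/(-2 + 805 + 886964) = -949/57/887767 = -949*1/57*(1/887767) = -949/57*1/887767 = -949/50602719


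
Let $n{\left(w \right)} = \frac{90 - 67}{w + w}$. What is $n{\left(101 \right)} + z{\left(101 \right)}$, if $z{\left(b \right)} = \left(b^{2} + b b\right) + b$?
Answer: $\frac{4141629}{202} \approx 20503.0$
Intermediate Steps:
$z{\left(b \right)} = b + 2 b^{2}$ ($z{\left(b \right)} = \left(b^{2} + b^{2}\right) + b = 2 b^{2} + b = b + 2 b^{2}$)
$n{\left(w \right)} = \frac{23}{2 w}$
$n{\left(101 \right)} + z{\left(101 \right)} = \frac{23}{2 \cdot 101} + 101 \left(1 + 2 \cdot 101\right) = \frac{23}{2} \cdot \frac{1}{101} + 101 \left(1 + 202\right) = \frac{23}{202} + 101 \cdot 203 = \frac{23}{202} + 20503 = \frac{4141629}{202}$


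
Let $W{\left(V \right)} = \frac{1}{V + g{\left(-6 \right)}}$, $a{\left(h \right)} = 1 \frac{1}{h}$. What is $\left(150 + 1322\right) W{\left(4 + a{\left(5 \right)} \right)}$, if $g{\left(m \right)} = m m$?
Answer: $\frac{7360}{201} \approx 36.617$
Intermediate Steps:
$g{\left(m \right)} = m^{2}$
$a{\left(h \right)} = \frac{1}{h}$
$W{\left(V \right)} = \frac{1}{36 + V}$ ($W{\left(V \right)} = \frac{1}{V + \left(-6\right)^{2}} = \frac{1}{V + 36} = \frac{1}{36 + V}$)
$\left(150 + 1322\right) W{\left(4 + a{\left(5 \right)} \right)} = \frac{150 + 1322}{36 + \left(4 + \frac{1}{5}\right)} = \frac{1472}{36 + \left(4 + \frac{1}{5}\right)} = \frac{1472}{36 + \frac{21}{5}} = \frac{1472}{\frac{201}{5}} = 1472 \cdot \frac{5}{201} = \frac{7360}{201}$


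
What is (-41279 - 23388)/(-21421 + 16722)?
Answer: 64667/4699 ≈ 13.762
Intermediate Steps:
(-41279 - 23388)/(-21421 + 16722) = -64667/(-4699) = -64667*(-1/4699) = 64667/4699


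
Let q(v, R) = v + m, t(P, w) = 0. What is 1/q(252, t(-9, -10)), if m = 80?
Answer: 1/332 ≈ 0.0030120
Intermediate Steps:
q(v, R) = 80 + v (q(v, R) = v + 80 = 80 + v)
1/q(252, t(-9, -10)) = 1/(80 + 252) = 1/332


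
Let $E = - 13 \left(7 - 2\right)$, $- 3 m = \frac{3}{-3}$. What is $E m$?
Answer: $- \frac{65}{3} \approx -21.667$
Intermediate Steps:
$m = \frac{1}{3}$ ($m = - \frac{3 \frac{1}{-3}}{3} = - \frac{3 \left(- \frac{1}{3}\right)}{3} = \left(- \frac{1}{3}\right) \left(-1\right) = \frac{1}{3} \approx 0.33333$)
$E = -65$ ($E = \left(-13\right) 5 = -65$)
$E m = \left(-65\right) \frac{1}{3} = - \frac{65}{3}$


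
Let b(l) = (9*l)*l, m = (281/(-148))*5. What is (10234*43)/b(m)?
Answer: 9639118048/17766225 ≈ 542.55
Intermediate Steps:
m = -1405/148 (m = (281*(-1/148))*5 = -281/148*5 = -1405/148 ≈ -9.4932)
b(l) = 9*l²
(10234*43)/b(m) = (10234*43)/((9*(-1405/148)²)) = 440062/((9*(1974025/21904))) = 440062/(17766225/21904) = 440062*(21904/17766225) = 9639118048/17766225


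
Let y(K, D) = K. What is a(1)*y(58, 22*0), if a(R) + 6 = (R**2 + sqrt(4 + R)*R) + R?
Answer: -232 + 58*sqrt(5) ≈ -102.31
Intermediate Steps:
a(R) = -6 + R + R**2 + R*sqrt(4 + R) (a(R) = -6 + ((R**2 + sqrt(4 + R)*R) + R) = -6 + ((R**2 + R*sqrt(4 + R)) + R) = -6 + (R + R**2 + R*sqrt(4 + R)) = -6 + R + R**2 + R*sqrt(4 + R))
a(1)*y(58, 22*0) = (-6 + 1 + 1**2 + 1*sqrt(4 + 1))*58 = (-6 + 1 + 1 + 1*sqrt(5))*58 = (-6 + 1 + 1 + sqrt(5))*58 = (-4 + sqrt(5))*58 = -232 + 58*sqrt(5)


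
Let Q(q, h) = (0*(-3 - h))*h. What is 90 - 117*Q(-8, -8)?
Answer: 90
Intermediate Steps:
Q(q, h) = 0 (Q(q, h) = 0*h = 0)
90 - 117*Q(-8, -8) = 90 - 117*0 = 90 + 0 = 90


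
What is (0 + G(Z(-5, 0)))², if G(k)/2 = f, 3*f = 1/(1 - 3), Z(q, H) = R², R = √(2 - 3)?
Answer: ⅑ ≈ 0.11111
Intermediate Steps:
R = I (R = √(-1) = I ≈ 1.0*I)
Z(q, H) = -1 (Z(q, H) = I² = -1)
f = -⅙ (f = 1/(3*(1 - 3)) = (⅓)/(-2) = (⅓)*(-½) = -⅙ ≈ -0.16667)
G(k) = -⅓ (G(k) = 2*(-⅙) = -⅓)
(0 + G(Z(-5, 0)))² = (0 - ⅓)² = (-⅓)² = ⅑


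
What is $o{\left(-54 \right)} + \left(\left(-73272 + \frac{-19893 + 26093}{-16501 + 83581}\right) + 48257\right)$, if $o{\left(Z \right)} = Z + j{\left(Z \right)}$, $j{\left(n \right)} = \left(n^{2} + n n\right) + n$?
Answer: $- \frac{32350852}{1677} \approx -19291.0$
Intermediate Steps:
$j{\left(n \right)} = n + 2 n^{2}$ ($j{\left(n \right)} = \left(n^{2} + n^{2}\right) + n = 2 n^{2} + n = n + 2 n^{2}$)
$o{\left(Z \right)} = Z + Z \left(1 + 2 Z\right)$
$o{\left(-54 \right)} + \left(\left(-73272 + \frac{-19893 + 26093}{-16501 + 83581}\right) + 48257\right) = 2 \left(-54\right) \left(1 - 54\right) + \left(\left(-73272 + \frac{-19893 + 26093}{-16501 + 83581}\right) + 48257\right) = 2 \left(-54\right) \left(-53\right) + \left(\left(-73272 + \frac{6200}{67080}\right) + 48257\right) = 5724 + \left(\left(-73272 + 6200 \cdot \frac{1}{67080}\right) + 48257\right) = 5724 + \left(\left(-73272 + \frac{155}{1677}\right) + 48257\right) = 5724 + \left(- \frac{122876989}{1677} + 48257\right) = 5724 - \frac{41950000}{1677} = - \frac{32350852}{1677}$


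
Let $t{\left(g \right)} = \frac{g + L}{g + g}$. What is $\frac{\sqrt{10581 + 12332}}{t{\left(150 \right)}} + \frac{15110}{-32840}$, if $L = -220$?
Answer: $- \frac{1511}{3284} - \frac{30 \sqrt{22913}}{7} \approx -649.19$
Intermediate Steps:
$t{\left(g \right)} = \frac{-220 + g}{2 g}$ ($t{\left(g \right)} = \frac{g - 220}{g + g} = \frac{-220 + g}{2 g}$)
$\frac{\sqrt{10581 + 12332}}{t{\left(150 \right)}} + \frac{15110}{-32840} = \frac{\sqrt{10581 + 12332}}{\frac{1}{2} \cdot \frac{1}{150} \left(-220 + 150\right)} + \frac{15110}{-32840} = \frac{\sqrt{22913}}{\frac{1}{2} \cdot \frac{1}{150} \left(-70\right)} + 15110 \left(- \frac{1}{32840}\right) = \frac{\sqrt{22913}}{- \frac{7}{30}} - \frac{1511}{3284} = \sqrt{22913} \left(- \frac{30}{7}\right) - \frac{1511}{3284} = - \frac{30 \sqrt{22913}}{7} - \frac{1511}{3284} = - \frac{1511}{3284} - \frac{30 \sqrt{22913}}{7}$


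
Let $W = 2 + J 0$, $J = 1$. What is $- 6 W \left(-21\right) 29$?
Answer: $7308$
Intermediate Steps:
$W = 2$ ($W = 2 + 1 \cdot 0 = 2 + 0 = 2$)
$- 6 W \left(-21\right) 29 = \left(-6\right) 2 \left(-21\right) 29 = \left(-12\right) \left(-21\right) 29 = 252 \cdot 29 = 7308$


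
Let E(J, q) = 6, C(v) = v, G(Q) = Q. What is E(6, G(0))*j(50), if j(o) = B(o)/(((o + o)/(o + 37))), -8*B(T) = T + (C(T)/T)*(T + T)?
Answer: -783/8 ≈ -97.875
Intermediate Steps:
B(T) = -3*T/8 (B(T) = -(T + (T/T)*(T + T))/8 = -(T + 1*(2*T))/8 = -(T + 2*T)/8 = -3*T/8)
j(o) = -111/16 - 3*o/16 (j(o) = (-3*o/8)/(((o + o)/(o + 37))) = (-3*o/8)/(((2*o)/(37 + o))) = (-3*o/8)/((2*o/(37 + o))) = (-3*o/8)*((37 + o)/(2*o)) = -111/16 - 3*o/16)
E(6, G(0))*j(50) = 6*(-111/16 - 3/16*50) = 6*(-111/16 - 75/8) = 6*(-261/16) = -783/8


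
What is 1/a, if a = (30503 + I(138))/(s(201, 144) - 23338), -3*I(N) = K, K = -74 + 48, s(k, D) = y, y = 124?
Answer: -69642/91535 ≈ -0.76082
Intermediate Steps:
s(k, D) = 124
K = -26
I(N) = 26/3 (I(N) = -⅓*(-26) = 26/3)
a = -91535/69642 (a = (30503 + 26/3)/(124 - 23338) = (91535/3)/(-23214) = (91535/3)*(-1/23214) = -91535/69642 ≈ -1.3144)
1/a = 1/(-91535/69642) = -69642/91535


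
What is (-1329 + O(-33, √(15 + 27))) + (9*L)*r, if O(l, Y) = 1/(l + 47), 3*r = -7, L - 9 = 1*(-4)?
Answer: -20075/14 ≈ -1433.9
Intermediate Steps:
L = 5 (L = 9 + 1*(-4) = 9 - 4 = 5)
r = -7/3 (r = (⅓)*(-7) = -7/3 ≈ -2.3333)
O(l, Y) = 1/(47 + l)
(-1329 + O(-33, √(15 + 27))) + (9*L)*r = (-1329 + 1/(47 - 33)) + (9*5)*(-7/3) = (-1329 + 1/14) + 45*(-7/3) = (-1329 + 1/14) - 105 = -18605/14 - 105 = -20075/14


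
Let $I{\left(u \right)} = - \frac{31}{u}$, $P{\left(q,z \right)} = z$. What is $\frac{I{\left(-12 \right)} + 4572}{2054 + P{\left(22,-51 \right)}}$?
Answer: $\frac{54895}{24036} \approx 2.2839$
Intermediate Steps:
$\frac{I{\left(-12 \right)} + 4572}{2054 + P{\left(22,-51 \right)}} = \frac{- \frac{31}{-12} + 4572}{2054 - 51} = \frac{\left(-31\right) \left(- \frac{1}{12}\right) + 4572}{2003} = \left(\frac{31}{12} + 4572\right) \frac{1}{2003} = \frac{54895}{12} \cdot \frac{1}{2003} = \frac{54895}{24036}$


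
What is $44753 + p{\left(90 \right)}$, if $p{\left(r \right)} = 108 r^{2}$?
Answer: $919553$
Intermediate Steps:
$44753 + p{\left(90 \right)} = 44753 + 108 \cdot 90^{2} = 44753 + 108 \cdot 8100 = 44753 + 874800 = 919553$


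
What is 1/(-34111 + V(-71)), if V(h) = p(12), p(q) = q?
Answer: -1/34099 ≈ -2.9326e-5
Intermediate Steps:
V(h) = 12
1/(-34111 + V(-71)) = 1/(-34111 + 12) = 1/(-34099) = -1/34099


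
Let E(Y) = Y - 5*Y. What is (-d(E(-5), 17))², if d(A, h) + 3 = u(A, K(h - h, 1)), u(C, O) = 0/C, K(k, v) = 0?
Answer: 9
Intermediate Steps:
u(C, O) = 0
E(Y) = -4*Y
d(A, h) = -3 (d(A, h) = -3 + 0 = -3)
(-d(E(-5), 17))² = (-1*(-3))² = 3² = 9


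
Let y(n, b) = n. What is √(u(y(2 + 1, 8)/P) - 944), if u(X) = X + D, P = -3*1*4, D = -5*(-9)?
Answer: I*√3597/2 ≈ 29.987*I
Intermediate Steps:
D = 45
P = -12 (P = -3*4 = -12)
u(X) = 45 + X (u(X) = X + 45 = 45 + X)
√(u(y(2 + 1, 8)/P) - 944) = √((45 + (2 + 1)/(-12)) - 944) = √((45 + 3*(-1/12)) - 944) = √((45 - ¼) - 944) = √(179/4 - 944) = √(-3597/4) = I*√3597/2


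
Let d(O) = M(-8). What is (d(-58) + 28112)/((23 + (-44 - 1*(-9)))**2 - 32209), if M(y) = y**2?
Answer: -28176/32065 ≈ -0.87872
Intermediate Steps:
d(O) = 64 (d(O) = (-8)**2 = 64)
(d(-58) + 28112)/((23 + (-44 - 1*(-9)))**2 - 32209) = (64 + 28112)/((23 + (-44 - 1*(-9)))**2 - 32209) = 28176/((23 + (-44 + 9))**2 - 32209) = 28176/((23 - 35)**2 - 32209) = 28176/((-12)**2 - 32209) = 28176/(144 - 32209) = 28176/(-32065) = 28176*(-1/32065) = -28176/32065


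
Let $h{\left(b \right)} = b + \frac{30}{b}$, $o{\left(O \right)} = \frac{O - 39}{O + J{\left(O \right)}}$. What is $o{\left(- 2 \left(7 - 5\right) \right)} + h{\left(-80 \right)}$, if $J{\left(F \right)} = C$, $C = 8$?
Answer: $- \frac{729}{8} \approx -91.125$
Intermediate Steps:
$J{\left(F \right)} = 8$
$o{\left(O \right)} = \frac{-39 + O}{8 + O}$ ($o{\left(O \right)} = \frac{O - 39}{O + 8} = \frac{-39 + O}{8 + O}$)
$o{\left(- 2 \left(7 - 5\right) \right)} + h{\left(-80 \right)} = \frac{-39 - 2 \left(7 - 5\right)}{8 - 2 \left(7 - 5\right)} - \left(80 - \frac{30}{-80}\right) = \frac{-39 - 4}{8 - 4} + \left(-80 + 30 \left(- \frac{1}{80}\right)\right) = \frac{-39 - 4}{8 - 4} - \frac{643}{8} = \frac{1}{4} \left(-43\right) - \frac{643}{8} = - \frac{43}{4} - \frac{643}{8} = - \frac{729}{8}$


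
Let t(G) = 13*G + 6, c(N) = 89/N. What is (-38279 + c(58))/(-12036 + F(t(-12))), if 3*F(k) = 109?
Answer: 6660279/2087942 ≈ 3.1899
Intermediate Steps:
t(G) = 6 + 13*G
F(k) = 109/3 (F(k) = (⅓)*109 = 109/3)
(-38279 + c(58))/(-12036 + F(t(-12))) = (-38279 + 89/58)/(-12036 + 109/3) = (-38279 + 89*(1/58))/(-35999/3) = (-38279 + 89/58)*(-3/35999) = -2220093/58*(-3/35999) = 6660279/2087942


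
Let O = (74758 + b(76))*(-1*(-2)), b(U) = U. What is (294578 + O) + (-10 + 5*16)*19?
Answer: 445576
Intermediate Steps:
O = 149668 (O = (74758 + 76)*(-1*(-2)) = 74834*2 = 149668)
(294578 + O) + (-10 + 5*16)*19 = (294578 + 149668) + (-10 + 5*16)*19 = 444246 + (-10 + 80)*19 = 444246 + 70*19 = 444246 + 1330 = 445576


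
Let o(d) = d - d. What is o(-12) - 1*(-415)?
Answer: 415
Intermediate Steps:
o(d) = 0
o(-12) - 1*(-415) = 0 - 1*(-415) = 0 + 415 = 415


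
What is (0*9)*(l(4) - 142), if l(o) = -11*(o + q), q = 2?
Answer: 0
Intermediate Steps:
l(o) = -22 - 11*o (l(o) = -11*(o + 2) = -11*(2 + o) = -22 - 11*o)
(0*9)*(l(4) - 142) = (0*9)*((-22 - 11*4) - 142) = 0*((-22 - 44) - 142) = 0*(-66 - 142) = 0*(-208) = 0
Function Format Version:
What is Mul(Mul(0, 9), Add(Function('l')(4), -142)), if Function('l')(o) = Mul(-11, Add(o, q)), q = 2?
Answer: 0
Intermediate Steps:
Function('l')(o) = Add(-22, Mul(-11, o)) (Function('l')(o) = Mul(-11, Add(o, 2)) = Mul(-11, Add(2, o)) = Add(-22, Mul(-11, o)))
Mul(Mul(0, 9), Add(Function('l')(4), -142)) = Mul(Mul(0, 9), Add(Add(-22, Mul(-11, 4)), -142)) = Mul(0, Add(Add(-22, -44), -142)) = Mul(0, Add(-66, -142)) = Mul(0, -208) = 0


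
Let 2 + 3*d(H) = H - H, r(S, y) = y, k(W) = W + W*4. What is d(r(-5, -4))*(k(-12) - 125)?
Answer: 370/3 ≈ 123.33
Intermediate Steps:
k(W) = 5*W (k(W) = W + 4*W = 5*W)
d(H) = -⅔ (d(H) = -⅔ + (H - H)/3 = -⅔ + (⅓)*0 = -⅔ + 0 = -⅔)
d(r(-5, -4))*(k(-12) - 125) = -2*(5*(-12) - 125)/3 = -2*(-60 - 125)/3 = -⅔*(-185) = 370/3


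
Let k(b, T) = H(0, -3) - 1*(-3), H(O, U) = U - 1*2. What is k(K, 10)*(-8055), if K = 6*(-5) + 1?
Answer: 16110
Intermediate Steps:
H(O, U) = -2 + U (H(O, U) = U - 2 = -2 + U)
K = -29 (K = -30 + 1 = -29)
k(b, T) = -2 (k(b, T) = (-2 - 3) - 1*(-3) = -5 + 3 = -2)
k(K, 10)*(-8055) = -2*(-8055) = 16110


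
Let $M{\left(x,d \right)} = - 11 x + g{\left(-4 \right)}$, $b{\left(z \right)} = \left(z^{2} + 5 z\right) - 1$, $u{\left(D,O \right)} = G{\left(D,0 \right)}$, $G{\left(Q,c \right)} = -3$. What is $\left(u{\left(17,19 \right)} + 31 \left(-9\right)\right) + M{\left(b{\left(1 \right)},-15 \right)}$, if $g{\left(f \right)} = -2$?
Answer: $-339$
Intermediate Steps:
$u{\left(D,O \right)} = -3$
$b{\left(z \right)} = -1 + z^{2} + 5 z$
$M{\left(x,d \right)} = -2 - 11 x$ ($M{\left(x,d \right)} = - 11 x - 2 = -2 - 11 x$)
$\left(u{\left(17,19 \right)} + 31 \left(-9\right)\right) + M{\left(b{\left(1 \right)},-15 \right)} = \left(-3 + 31 \left(-9\right)\right) - \left(2 + 11 \left(-1 + 1^{2} + 5 \cdot 1\right)\right) = \left(-3 - 279\right) - \left(2 + 11 \left(-1 + 1 + 5\right)\right) = -282 - 57 = -339$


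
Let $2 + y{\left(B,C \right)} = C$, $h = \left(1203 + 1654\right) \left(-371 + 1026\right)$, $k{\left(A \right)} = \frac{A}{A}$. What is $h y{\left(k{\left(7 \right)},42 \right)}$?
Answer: $74853400$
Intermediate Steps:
$k{\left(A \right)} = 1$
$h = 1871335$ ($h = 2857 \cdot 655 = 1871335$)
$y{\left(B,C \right)} = -2 + C$
$h y{\left(k{\left(7 \right)},42 \right)} = 1871335 \left(-2 + 42\right) = 1871335 \cdot 40 = 74853400$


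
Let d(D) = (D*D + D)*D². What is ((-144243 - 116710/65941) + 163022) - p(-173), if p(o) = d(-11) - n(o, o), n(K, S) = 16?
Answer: 361569675/65941 ≈ 5483.2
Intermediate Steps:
d(D) = D²*(D + D²) (d(D) = (D² + D)*D² = (D + D²)*D² = D²*(D + D²))
p(o) = 13294 (p(o) = (-11)³*(1 - 11) - 1*16 = -1331*(-10) - 16 = 13310 - 16 = 13294)
((-144243 - 116710/65941) + 163022) - p(-173) = ((-144243 - 116710/65941) + 163022) - 1*13294 = ((-144243 - 116710*1/65941) + 163022) - 13294 = ((-144243 - 116710/65941) + 163022) - 13294 = (-9511644373/65941 + 163022) - 13294 = 1238189329/65941 - 13294 = 361569675/65941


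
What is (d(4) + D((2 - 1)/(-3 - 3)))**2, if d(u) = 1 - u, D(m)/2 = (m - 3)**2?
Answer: 94249/324 ≈ 290.89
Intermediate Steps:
D(m) = 2*(-3 + m)**2 (D(m) = 2*(m - 3)**2 = 2*(-3 + m)**2)
(d(4) + D((2 - 1)/(-3 - 3)))**2 = ((1 - 1*4) + 2*(-3 + (2 - 1)/(-3 - 3))**2)**2 = ((1 - 4) + 2*(-3 + 1/(-6))**2)**2 = (-3 + 2*(-3 + 1*(-1/6))**2)**2 = (-3 + 2*(-3 - 1/6)**2)**2 = (-3 + 2*(-19/6)**2)**2 = (-3 + 2*(361/36))**2 = (-3 + 361/18)**2 = (307/18)**2 = 94249/324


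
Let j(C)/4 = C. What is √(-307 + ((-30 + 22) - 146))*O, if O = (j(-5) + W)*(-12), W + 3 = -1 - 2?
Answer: 312*I*√461 ≈ 6698.9*I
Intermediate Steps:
j(C) = 4*C
W = -6 (W = -3 + (-1 - 2) = -3 - 3 = -6)
O = 312 (O = (4*(-5) - 6)*(-12) = (-20 - 6)*(-12) = -26*(-12) = 312)
√(-307 + ((-30 + 22) - 146))*O = √(-307 + ((-30 + 22) - 146))*312 = √(-307 + (-8 - 146))*312 = √(-307 - 154)*312 = √(-461)*312 = (I*√461)*312 = 312*I*√461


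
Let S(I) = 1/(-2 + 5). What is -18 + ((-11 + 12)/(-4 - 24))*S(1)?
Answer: -1513/84 ≈ -18.012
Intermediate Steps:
S(I) = ⅓ (S(I) = 1/3 = ⅓)
-18 + ((-11 + 12)/(-4 - 24))*S(1) = -18 + ((-11 + 12)/(-4 - 24))*(⅓) = -18 + (1/(-28))*(⅓) = -18 + (1*(-1/28))*(⅓) = -18 - 1/28*⅓ = -18 - 1/84 = -1513/84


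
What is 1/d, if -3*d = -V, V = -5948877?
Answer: -1/1982959 ≈ -5.0430e-7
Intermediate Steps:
d = -1982959 (d = -(-1)*(-5948877)/3 = -⅓*5948877 = -1982959)
1/d = 1/(-1982959) = -1/1982959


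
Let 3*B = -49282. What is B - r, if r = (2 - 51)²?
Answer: -56485/3 ≈ -18828.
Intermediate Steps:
B = -49282/3 (B = (⅓)*(-49282) = -49282/3 ≈ -16427.)
r = 2401 (r = (-49)² = 2401)
B - r = -49282/3 - 1*2401 = -49282/3 - 2401 = -56485/3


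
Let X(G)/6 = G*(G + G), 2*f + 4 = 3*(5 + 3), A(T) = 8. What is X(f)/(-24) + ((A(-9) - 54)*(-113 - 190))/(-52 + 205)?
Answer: 2096/51 ≈ 41.098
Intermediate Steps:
f = 10 (f = -2 + (3*(5 + 3))/2 = -2 + (3*8)/2 = -2 + (½)*24 = -2 + 12 = 10)
X(G) = 12*G² (X(G) = 6*(G*(G + G)) = 6*(G*(2*G)) = 6*(2*G²) = 12*G²)
X(f)/(-24) + ((A(-9) - 54)*(-113 - 190))/(-52 + 205) = (12*10²)/(-24) + ((8 - 54)*(-113 - 190))/(-52 + 205) = (12*100)*(-1/24) - 46*(-303)/153 = 1200*(-1/24) + 13938*(1/153) = -50 + 4646/51 = 2096/51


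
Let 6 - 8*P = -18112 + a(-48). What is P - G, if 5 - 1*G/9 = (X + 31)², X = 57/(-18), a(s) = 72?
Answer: 9183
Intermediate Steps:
X = -19/6 (X = 57*(-1/18) = -19/6 ≈ -3.1667)
P = 9023/4 (P = ¾ - (-18112 + 72)/8 = ¾ - ⅛*(-18040) = ¾ + 2255 = 9023/4 ≈ 2255.8)
G = -27709/4 (G = 45 - 9*(-19/6 + 31)² = 45 - 9*(167/6)² = 45 - 9*27889/36 = 45 - 27889/4 = -27709/4 ≈ -6927.3)
P - G = 9023/4 - 1*(-27709/4) = 9023/4 + 27709/4 = 9183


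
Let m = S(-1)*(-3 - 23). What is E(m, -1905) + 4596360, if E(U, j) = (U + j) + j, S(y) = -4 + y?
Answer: 4592680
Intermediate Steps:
m = 130 (m = (-4 - 1)*(-3 - 23) = -5*(-26) = 130)
E(U, j) = U + 2*j
E(m, -1905) + 4596360 = (130 + 2*(-1905)) + 4596360 = (130 - 3810) + 4596360 = -3680 + 4596360 = 4592680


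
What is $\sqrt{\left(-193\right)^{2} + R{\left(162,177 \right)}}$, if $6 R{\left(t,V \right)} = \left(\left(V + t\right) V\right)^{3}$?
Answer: $\frac{\sqrt{144021601229014}}{2} \approx 6.0004 \cdot 10^{6}$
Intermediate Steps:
$R{\left(t,V \right)} = \frac{V^{3} \left(V + t\right)^{3}}{6}$ ($R{\left(t,V \right)} = \frac{\left(\left(V + t\right) V\right)^{3}}{6} = \frac{\left(V \left(V + t\right)\right)^{3}}{6} = \frac{V^{3} \left(V + t\right)^{3}}{6}$)
$\sqrt{\left(-193\right)^{2} + R{\left(162,177 \right)}} = \sqrt{\left(-193\right)^{2} + \frac{177^{3} \left(177 + 162\right)^{3}}{6}} = \sqrt{37249 + \frac{1}{6} \cdot 5545233 \cdot 339^{3}} = \sqrt{37249 + \frac{1}{6} \cdot 5545233 \cdot 38958219} = \sqrt{37249 + \frac{72010800540009}{2}} = \sqrt{\frac{72010800614507}{2}} = \frac{\sqrt{144021601229014}}{2}$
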